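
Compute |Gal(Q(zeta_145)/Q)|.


|Gal(Q(zeta_145)/Q)| = phi(145)
= 112

112


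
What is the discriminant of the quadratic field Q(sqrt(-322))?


For K = Q(sqrt(d)) with d squarefree: disc(K) = d if d = 1 mod 4, and disc(K) = 4d if d = 2 or 3 mod 4.
Here d = -322, and d mod 4 = 2.
d = 2 mod 4, not 1 (O_K = Z[sqrt(d)]), so disc(K) = 4d = 4 * (-322) = -1288

-1288


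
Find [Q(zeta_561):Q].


The degree equals Euler's totient phi(561).
561 = 3 * 11 * 17
phi(561) = 320

320


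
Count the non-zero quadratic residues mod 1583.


For prime p, the number of non-zero quadratic residues is (p-1)/2.
= (1583-1)/2
= 791

791


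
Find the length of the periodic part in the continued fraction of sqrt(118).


Run the CF algorithm for sqrt(118).
a_0 = floor(sqrt(118)) = 10; set m_0=0, q_0=1.
Recurrence: m' = q*a - m,  q' = (d - m'^2)/q,  a' = floor((a_0 + m')/q').
  step 1: m=10, q=18, a=1
  step 2: m=8, q=3, a=6
  step 3: m=10, q=6, a=3
  step 4: m=8, q=9, a=2
  step 5: m=10, q=2, a=10
  step 6: m=10, q=9, a=2
  step 7: m=8, q=6, a=3
  step 8: m=10, q=3, a=6
  step 9: m=8, q=18, a=1
  step 10: m=10, q=1, a=20
a_10 = 2*a_0 = 20, so the period closes here.
sqrt(118) = [10; 1, 6, 3, 2, 10, 2, 3, 6, 1, 20]
Period length = 10

10


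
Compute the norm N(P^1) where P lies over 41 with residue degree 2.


N(P^a) = p^(a*f)
= 41^(1*2)
= 41^2
= 1681

1681


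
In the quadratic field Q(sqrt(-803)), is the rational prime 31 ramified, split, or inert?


K = Q(sqrt(-803)). Since d mod 4 = 1, disc(K) = -803.
Check p | disc: -803 mod 31 = 3.
p does not divide disc. Compute Legendre symbol (d/p):
3^((31-1)/2) mod 31 = -1
(d/p) = -1, so p is inert: (p) stays prime with e=1, f=2, g=1.
Therefore p is inert.

inert


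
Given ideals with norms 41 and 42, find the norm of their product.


N(IJ) = N(I) * N(J)
= 41 * 42
= 1722

1722


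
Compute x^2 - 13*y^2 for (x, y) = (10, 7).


x^2 - d*y^2
= 10^2 - 13*7^2
= 100 - 637
= -537

-537


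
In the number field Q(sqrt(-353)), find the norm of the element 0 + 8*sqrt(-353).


N(a + b*sqrt(d)) = a^2 - d*b^2
= (0)^2 - (-353)*(8)^2
= 0 + 22592
= 22592

22592


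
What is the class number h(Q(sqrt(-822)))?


K = Q(sqrt(-822)). d mod 4 = 2, so D = disc(K) = 4d = -3288
h(K) equals the number of primitive reduced positive-definite forms (a, b, c) = a*x^2 + b*x*y + c*y^2 with b^2 - 4ac = D,
where reduced means |b| <= a <= c, with b >= 0 whenever |b| = a or a = c, and primitive means gcd(a, b, c) = 1.
Reduced forces 3a^2 <= |D| = 3288, so 1 <= a <= 33; b must have the parity of D, and c = (b^2 - D)/(4a) must be an integer >= a.
Enumerate a = 1..33, b in [-a, a]:
  a=1: (1, 0, 822)  [1]
  a=2: (2, 0, 411)  [1]
  a=3: (3, 0, 274)  [1]
  a=4..5: none
  a=6: (6, 0, 137)  [1]
  a=7: (7, -4, 118), (7, 4, 118)  [2]
  a=8..10: none
  a=11: (11, -10, 77), (11, 10, 77)  [2]
  a=12: none
  a=13: (13, -12, 66), (13, 12, 66)  [2]
  a=14: (14, -4, 59), (14, 4, 59)  [2]
  a=15..20: none
  a=21: (21, -18, 43), (21, 18, 43)  [2]
  a=22: (22, -12, 39), (22, 12, 39)  [2]
  a=23: (23, -22, 41), (23, 22, 41)  [2]
  a=24..25: none
  a=26: (26, -12, 33), (26, 12, 33)  [2]
  a=27..33: none
Total reduced forms: 1 + 1 + 1 + 1 + 2 + 2 + 2 + 2 + 2 + 2 + 2 + 2 = 20
h = 20

20


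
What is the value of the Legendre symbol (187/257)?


p = 257 is prime, so compute (187/257) with the reciprocity algorithm (Jacobi-symbol steps: pull out 2s via (2/n), flip via reciprocity, reduce):
  reciprocity: (187/257) -> +(257/187)
  reduce: (70/187)
  pull out 2: (2/187) = -1  (since 187 mod 8 = 3)
  reciprocity: (35/187) -> -(187/35)
  reduce: (12/35)
  pull out 2: (2/35) = -1  (since 35 mod 8 = 3)
  pull out 2: (2/35) = -1  (since 35 mod 8 = 3)
  reciprocity: (3/35) -> -(35/3)
  reduce: (2/3)
  pull out 2: (2/3) = -1  (since 3 mod 8 = 3)
  (1/3) = 1
Product of signs = 1
(187/257) = 1

1


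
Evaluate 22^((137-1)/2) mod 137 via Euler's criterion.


p = 137 is prime and the exponent is (p-1)/2 = 68, so by Euler's criterion 22^68 = (22/137) = +1 or -1 mod 137.
Compute by square-and-multiply:
  68 = 64 + 4 (binary 1000100)
  Repeated squaring mod 137: 22^1 = 22, 22^2 = 73, 22^4 = 123, 22^8 = 59, 22^16 = 56, 22^32 = 122, 22^64 = 88
  22^68 = 22^64 * 22^4 = 88 * 123 mod 137
    88 * 123 = 10824 = 1 mod 137
  22^68 = 1 mod 137
Result 1: 22 is a quadratic residue mod 137.
22^68 mod 137 = 1

1


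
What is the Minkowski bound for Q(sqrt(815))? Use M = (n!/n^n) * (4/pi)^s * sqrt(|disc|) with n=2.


d = 815, d mod 4 = 3, so disc(K) = 4d = 3260; |disc(K)| = 3260
Real quadratic field, so n = 2, s = r2 = 0, r1 = 2
M = (n!/n^n) * (4/pi)^s * sqrt(|disc(K)|) = (2!/2^2) * (4/pi)^0 * sqrt(3260)
= 0.5 * 1.000000 * 57.096410
= 28.5482

28.5482


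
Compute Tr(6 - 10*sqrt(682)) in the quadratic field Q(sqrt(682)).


Tr(a + b*sqrt(d)) = (a + b*sqrt(d)) + (a - b*sqrt(d)) = 2a
= 2 * (6)
= 12

12


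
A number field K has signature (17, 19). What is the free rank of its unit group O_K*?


By Dirichlet's unit theorem:
rank = r1 + r2 - 1
= 17 + 19 - 1
= 35

35


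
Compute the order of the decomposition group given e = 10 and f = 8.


|D_P| = e * f
= 10 * 8
= 80

80


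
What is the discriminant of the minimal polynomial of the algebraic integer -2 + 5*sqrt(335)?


The element -2 + 5*sqrt(335) has minimal polynomial:
x^2 + 4*x - 8371
Discriminant = (4)^2 - 4*(-8371)
= 16 + 33484
= 33500

33500


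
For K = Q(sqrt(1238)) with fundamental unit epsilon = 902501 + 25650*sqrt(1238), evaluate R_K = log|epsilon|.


epsilon = 902501 + 25650*sqrt(1238)
= 1.8050e+06
R = ln(1.8050e+06)
= 14.4061

14.4061


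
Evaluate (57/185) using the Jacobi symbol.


Compute (57/185) via quadratic reciprocity:
  reciprocity: (57/185) -> +(185/57)
  reduce: (14/57)
  pull out 2: (2/57) = +1  (since 57 mod 8 = 1)
  reciprocity: (7/57) -> +(57/7)
  reduce: (1/7)
  (1/7) = 1
Product of signs = 1

1


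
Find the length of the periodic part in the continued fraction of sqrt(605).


Run the CF algorithm for sqrt(605).
a_0 = floor(sqrt(605)) = 24; set m_0=0, q_0=1.
Recurrence: m' = q*a - m,  q' = (d - m'^2)/q,  a' = floor((a_0 + m')/q').
  step 1: m=24, q=29, a=1
  step 2: m=5, q=20, a=1
  step 3: m=15, q=19, a=2
  step 4: m=23, q=4, a=11
  step 5: m=21, q=41, a=1
  step 6: m=20, q=5, a=8
  step 7: m=20, q=41, a=1
  step 8: m=21, q=4, a=11
  step 9: m=23, q=19, a=2
  step 10: m=15, q=20, a=1
  step 11: m=5, q=29, a=1
  step 12: m=24, q=1, a=48
a_12 = 2*a_0 = 48, so the period closes here.
sqrt(605) = [24; 1, 1, 2, 11, 1, 8, 1, 11, 2, 1, 1, 48]
Period length = 12

12


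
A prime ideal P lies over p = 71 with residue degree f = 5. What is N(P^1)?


N(P^a) = p^(a*f)
= 71^(1*5)
= 71^5
= 1804229351

1804229351


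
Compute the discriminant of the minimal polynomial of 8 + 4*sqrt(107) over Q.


The element 8 + 4*sqrt(107) has minimal polynomial:
x^2 - 16*x - 1648
Discriminant = (-16)^2 - 4*(-1648)
= 256 + 6592
= 6848

6848


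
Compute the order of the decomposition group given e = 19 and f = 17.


|D_P| = e * f
= 19 * 17
= 323

323


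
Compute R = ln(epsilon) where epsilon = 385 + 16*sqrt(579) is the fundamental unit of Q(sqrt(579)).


epsilon = 385 + 16*sqrt(579)
= 769.9987
R = ln(769.9987)
= 6.6464

6.6464


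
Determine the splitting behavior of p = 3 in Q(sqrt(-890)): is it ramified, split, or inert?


K = Q(sqrt(-890)). Since d mod 4 = 2, disc(K) = -3560.
Check p | disc: -3560 mod 3 = 1.
p does not divide disc. Compute Legendre symbol (d/p):
1^((3-1)/2) mod 3 = 1
(d/p) = 1, so p splits: (p) = P*P' with e=1, f=1, g=2.
Therefore p is split.

split


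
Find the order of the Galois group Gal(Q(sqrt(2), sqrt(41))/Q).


The 2 square roots of distinct primes are multiplicatively independent over Q,
so [K:Q] = 2^2 and Gal(K/Q) is isomorphic to (Z/2Z)^2.
|Gal| = 2^2 = 4

4


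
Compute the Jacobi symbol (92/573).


Compute (92/573) via quadratic reciprocity:
  pull out 2: (2/573) = -1  (since 573 mod 8 = 5)
  pull out 2: (2/573) = -1  (since 573 mod 8 = 5)
  reciprocity: (23/573) -> +(573/23)
  reduce: (21/23)
  reciprocity: (21/23) -> +(23/21)
  reduce: (2/21)
  pull out 2: (2/21) = -1  (since 21 mod 8 = 5)
  (1/21) = 1
Product of signs = -1

-1


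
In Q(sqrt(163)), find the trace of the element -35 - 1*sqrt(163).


Tr(a + b*sqrt(d)) = (a + b*sqrt(d)) + (a - b*sqrt(d)) = 2a
= 2 * (-35)
= -70

-70


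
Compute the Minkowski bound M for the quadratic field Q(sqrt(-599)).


d = -599, d mod 4 = 1, so disc(K) = d = -599; |disc(K)| = 599
Imaginary quadratic field, so n = 2, s = r2 = 1, r1 = 0
M = (n!/n^n) * (4/pi)^s * sqrt(|disc(K)|) = (2!/2^2) * (4/pi)^1 * sqrt(599)
= 0.5 * 1.273240 * 24.474477
= 15.5809

15.5809


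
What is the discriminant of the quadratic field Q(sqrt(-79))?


For K = Q(sqrt(d)) with d squarefree: disc(K) = d if d = 1 mod 4, and disc(K) = 4d if d = 2 or 3 mod 4.
Here d = -79, and d mod 4 = 1.
d = 1 mod 4 (O_K = Z[(1+sqrt(d))/2]), so disc(K) = d = -79

-79


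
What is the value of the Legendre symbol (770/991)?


p = 991 is prime, so compute (770/991) with the reciprocity algorithm (Jacobi-symbol steps: pull out 2s via (2/n), flip via reciprocity, reduce):
  pull out 2: (2/991) = +1  (since 991 mod 8 = 7)
  reciprocity: (385/991) -> +(991/385)
  reduce: (221/385)
  reciprocity: (221/385) -> +(385/221)
  reduce: (164/221)
  pull out 2: (2/221) = -1  (since 221 mod 8 = 5)
  pull out 2: (2/221) = -1  (since 221 mod 8 = 5)
  reciprocity: (41/221) -> +(221/41)
  reduce: (16/41)
  pull out 2: (2/41) = +1  (since 41 mod 8 = 1)
  pull out 2: (2/41) = +1  (since 41 mod 8 = 1)
  pull out 2: (2/41) = +1  (since 41 mod 8 = 1)
  pull out 2: (2/41) = +1  (since 41 mod 8 = 1)
  (1/41) = 1
Product of signs = 1
(770/991) = 1

1


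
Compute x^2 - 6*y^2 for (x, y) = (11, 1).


x^2 - d*y^2
= 11^2 - 6*1^2
= 121 - 6
= 115

115


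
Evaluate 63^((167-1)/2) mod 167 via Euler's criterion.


p = 167 is prime and the exponent is (p-1)/2 = 83, so by Euler's criterion 63^83 = (63/167) = +1 or -1 mod 167.
Compute by square-and-multiply:
  83 = 64 + 16 + 2 + 1 (binary 1010011)
  Repeated squaring mod 167: 63^1 = 63, 63^2 = 128, 63^4 = 18, 63^8 = 157, 63^16 = 100, 63^32 = 147, 63^64 = 66
  63^83 = 63^64 * 63^16 * 63^2 * 63^1 = 66 * 100 * 128 * 63 mod 167
    66 * 100 = 6600 = 87 mod 167
    87 * 128 = 11136 = 114 mod 167
    114 * 63 = 7182 = 1 mod 167
  63^83 = 1 mod 167
Result 1: 63 is a quadratic residue mod 167.
63^83 mod 167 = 1

1


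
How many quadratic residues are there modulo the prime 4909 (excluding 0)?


For prime p, the number of non-zero quadratic residues is (p-1)/2.
= (4909-1)/2
= 2454

2454


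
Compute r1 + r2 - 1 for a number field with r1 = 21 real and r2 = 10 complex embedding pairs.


By Dirichlet's unit theorem:
rank = r1 + r2 - 1
= 21 + 10 - 1
= 30

30


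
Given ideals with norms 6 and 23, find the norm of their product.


N(IJ) = N(I) * N(J)
= 6 * 23
= 138

138


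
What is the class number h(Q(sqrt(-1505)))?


K = Q(sqrt(-1505)). d mod 4 = 3, so D = disc(K) = 4d = -6020
h(K) equals the number of primitive reduced positive-definite forms (a, b, c) = a*x^2 + b*x*y + c*y^2 with b^2 - 4ac = D,
where reduced means |b| <= a <= c, with b >= 0 whenever |b| = a or a = c, and primitive means gcd(a, b, c) = 1.
Reduced forces 3a^2 <= |D| = 6020, so 1 <= a <= 44; b must have the parity of D, and c = (b^2 - D)/(4a) must be an integer >= a.
Enumerate a = 1..44, b in [-a, a]:
  a=1: (1, 0, 1505)  [1]
  a=2: (2, 2, 753)  [1]
  a=3: (3, -2, 502), (3, 2, 502)  [2]
  a=4: none
  a=5: (5, 0, 301)  [1]
  a=6: (6, -2, 251), (6, 2, 251)  [2]
  a=7: (7, 0, 215)  [1]
  a=8: none
  a=9: (9, -8, 169), (9, 8, 169)  [2]
  a=10: (10, 10, 153)  [1]
  a=11..12: none
  a=13: (13, -8, 117), (13, 8, 117)  [2]
  a=14: (14, 14, 111)  [1]
  a=15: (15, -10, 102), (15, 10, 102)  [2]
  a=16: none
  a=17: (17, -10, 90), (17, 10, 90)  [2]
  a=18: (18, -10, 85), (18, 10, 85)  [2]
  a=19..20: none
  a=21: (21, -14, 74), (21, 14, 74)  [2]
  a=22: none
  a=23: (23, -12, 67), (23, 12, 67)  [2]
  a=24..25: none
  a=26: (26, -18, 61), (26, 18, 61)  [2]
  a=27: (27, -26, 62), (27, 26, 62)  [2]
  a=28..29: none
  a=30: (30, -10, 51), (30, 10, 51)  [2]
  a=31: (31, -26, 54), (31, 26, 54)  [2]
  a=32..33: none
  a=34: (34, -10, 45), (34, 10, 45)  [2]
  a=35: (35, 0, 43)  [1]
  a=36: none
  a=37: (37, -14, 42), (37, 14, 42)  [2]
  a=38: none
  a=39: (39, -34, 46), (39, 8, 39), (39, 34, 46)  [3]
  a=40..44: none
Total reduced forms: 1 + 1 + 2 + 1 + 2 + 1 + 2 + 1 + 2 + 1 + 2 + 2 + 2 + 2 + 2 + 2 + 2 + 2 + 2 + 2 + 1 + 2 + 3 = 40
h = 40

40


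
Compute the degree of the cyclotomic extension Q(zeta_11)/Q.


The degree equals Euler's totient phi(11).
11 = 11
phi(11) = 10

10


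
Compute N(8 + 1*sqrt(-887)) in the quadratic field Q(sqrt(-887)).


N(a + b*sqrt(d)) = a^2 - d*b^2
= (8)^2 - (-887)*(1)^2
= 64 + 887
= 951

951


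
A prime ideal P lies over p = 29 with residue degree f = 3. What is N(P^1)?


N(P^a) = p^(a*f)
= 29^(1*3)
= 29^3
= 24389

24389


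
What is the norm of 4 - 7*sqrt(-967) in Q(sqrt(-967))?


N(a + b*sqrt(d)) = a^2 - d*b^2
= (4)^2 - (-967)*(-7)^2
= 16 + 47383
= 47399

47399


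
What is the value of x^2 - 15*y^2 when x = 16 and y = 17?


x^2 - d*y^2
= 16^2 - 15*17^2
= 256 - 4335
= -4079

-4079


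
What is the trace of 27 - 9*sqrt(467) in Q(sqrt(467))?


Tr(a + b*sqrt(d)) = (a + b*sqrt(d)) + (a - b*sqrt(d)) = 2a
= 2 * (27)
= 54

54


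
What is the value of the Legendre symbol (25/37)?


p = 37 is prime, so compute (25/37) with the reciprocity algorithm (Jacobi-symbol steps: pull out 2s via (2/n), flip via reciprocity, reduce):
  reciprocity: (25/37) -> +(37/25)
  reduce: (12/25)
  pull out 2: (2/25) = +1  (since 25 mod 8 = 1)
  pull out 2: (2/25) = +1  (since 25 mod 8 = 1)
  reciprocity: (3/25) -> +(25/3)
  reduce: (1/3)
  (1/3) = 1
Product of signs = 1
(25/37) = 1

1


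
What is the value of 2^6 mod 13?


p = 13 is prime and the exponent is (p-1)/2 = 6, so by Euler's criterion 2^6 = (2/13) = +1 or -1 mod 13.
Compute by square-and-multiply:
  6 = 4 + 2 (binary 110)
  Repeated squaring mod 13: 2^1 = 2, 2^2 = 4, 2^4 = 3
  2^6 = 2^4 * 2^2 = 3 * 4 mod 13
    3 * 4 = 12 = 12 mod 13
  2^6 = 12 mod 13
Result 12 = p - 1 = -1 mod 13: 2 is a quadratic non-residue mod 13. As a residue in [0, p-1] the value is 12.
2^6 mod 13 = 12

12


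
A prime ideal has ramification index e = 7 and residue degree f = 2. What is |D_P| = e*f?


|D_P| = e * f
= 7 * 2
= 14

14


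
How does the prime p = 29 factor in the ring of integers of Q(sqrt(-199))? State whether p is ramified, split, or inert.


K = Q(sqrt(-199)). Since d mod 4 = 1, disc(K) = -199.
Check p | disc: -199 mod 29 = 4.
p does not divide disc. Compute Legendre symbol (d/p):
4^((29-1)/2) mod 29 = 1
(d/p) = 1, so p splits: (p) = P*P' with e=1, f=1, g=2.
Therefore p is split.

split


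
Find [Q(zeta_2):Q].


The degree equals Euler's totient phi(2).
2 = 2
phi(2) = 1

1


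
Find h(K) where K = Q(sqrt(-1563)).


K = Q(sqrt(-1563)). d mod 4 = 1, so D = disc(K) = d = -1563
h(K) equals the number of primitive reduced positive-definite forms (a, b, c) = a*x^2 + b*x*y + c*y^2 with b^2 - 4ac = D,
where reduced means |b| <= a <= c, with b >= 0 whenever |b| = a or a = c, and primitive means gcd(a, b, c) = 1.
Reduced forces 3a^2 <= |D| = 1563, so 1 <= a <= 22; b must have the parity of D, and c = (b^2 - D)/(4a) must be an integer >= a.
Enumerate a = 1..22, b in [-a, a]:
  a=1: (1, 1, 391)  [1]
  a=2: none
  a=3: (3, 3, 131)  [1]
  a=4..12: none
  a=13: (13, -7, 31), (13, 7, 31)  [2]
  a=14..16: none
  a=17: (17, -1, 23), (17, 1, 23)  [2]
  a=18..22: none
Total reduced forms: 1 + 1 + 2 + 2 = 6
h = 6

6


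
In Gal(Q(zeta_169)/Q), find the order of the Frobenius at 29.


The Frobenius at p in Gal(Q(zeta_n)/Q) = (Z/nZ)* is the class of p, so its order is ord_169(29), the smallest k >= 1 with 29^k = 1 mod 169.
n = 169 = 13^2, phi(169) = 156; the order divides phi(n).
Divisors of 156: 1, 2, 3, 4, 6, 12, 13, 26, 39, 52, 78, 156
Repeated squaring mod 169: 29^1 = 29, 29^2 = 165, 29^4 = 16, 29^8 = 87, 29^16 = 133, 29^32 = 113, 29^64 = 94, 29^128 = 48
Test divisors in increasing order:
  k=1: 29^1 = 29 mod 169
  k=2: 29^2 = 165 mod 169
  k=3: 29^3 = 165 * 29 = 53 mod 169
  k=4: 29^4 = 16 mod 169
  k=6: 29^6 = 16 * 165 = 105 mod 169
  k=12: 29^12 = 87 * 16 = 40 mod 169
  k=13: 29^13 = 87 * 16 * 29 = 146 mod 169
  k=26: 29^26 = 133 * 87 * 165 = 22 mod 169
  k=39: 29^39 = 113 * 16 * 165 * 29 = 1 mod 169  <- first divisor giving 1
Order = 39

39


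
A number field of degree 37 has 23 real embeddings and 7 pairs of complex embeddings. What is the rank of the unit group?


By Dirichlet's unit theorem:
rank = r1 + r2 - 1
= 23 + 7 - 1
= 29

29


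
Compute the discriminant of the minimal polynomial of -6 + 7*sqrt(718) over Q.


The element -6 + 7*sqrt(718) has minimal polynomial:
x^2 + 12*x - 35146
Discriminant = (12)^2 - 4*(-35146)
= 144 + 140584
= 140728

140728


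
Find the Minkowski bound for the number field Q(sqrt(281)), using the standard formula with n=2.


d = 281, d mod 4 = 1, so disc(K) = d = 281; |disc(K)| = 281
Real quadratic field, so n = 2, s = r2 = 0, r1 = 2
M = (n!/n^n) * (4/pi)^s * sqrt(|disc(K)|) = (2!/2^2) * (4/pi)^0 * sqrt(281)
= 0.5 * 1.000000 * 16.763055
= 8.3815

8.3815


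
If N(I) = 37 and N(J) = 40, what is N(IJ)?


N(IJ) = N(I) * N(J)
= 37 * 40
= 1480

1480


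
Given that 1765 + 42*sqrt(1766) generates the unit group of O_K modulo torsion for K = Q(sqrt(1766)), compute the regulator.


epsilon = 1765 + 42*sqrt(1766)
= 3529.9997
R = ln(3529.9997)
= 8.1691

8.1691


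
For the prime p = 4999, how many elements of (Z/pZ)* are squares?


For prime p, the number of non-zero quadratic residues is (p-1)/2.
= (4999-1)/2
= 2499

2499


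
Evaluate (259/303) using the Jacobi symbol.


Compute (259/303) via quadratic reciprocity:
  reciprocity: (259/303) -> -(303/259)
  reduce: (44/259)
  pull out 2: (2/259) = -1  (since 259 mod 8 = 3)
  pull out 2: (2/259) = -1  (since 259 mod 8 = 3)
  reciprocity: (11/259) -> -(259/11)
  reduce: (6/11)
  pull out 2: (2/11) = -1  (since 11 mod 8 = 3)
  reciprocity: (3/11) -> -(11/3)
  reduce: (2/3)
  pull out 2: (2/3) = -1  (since 3 mod 8 = 3)
  (1/3) = 1
Product of signs = -1

-1


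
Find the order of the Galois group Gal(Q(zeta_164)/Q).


|Gal(Q(zeta_164)/Q)| = phi(164)
= 80

80


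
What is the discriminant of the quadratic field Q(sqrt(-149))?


For K = Q(sqrt(d)) with d squarefree: disc(K) = d if d = 1 mod 4, and disc(K) = 4d if d = 2 or 3 mod 4.
Here d = -149, and d mod 4 = 3.
d = 3 mod 4, not 1 (O_K = Z[sqrt(d)]), so disc(K) = 4d = 4 * (-149) = -596

-596


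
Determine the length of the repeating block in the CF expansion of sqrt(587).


Run the CF algorithm for sqrt(587).
a_0 = floor(sqrt(587)) = 24; set m_0=0, q_0=1.
Recurrence: m' = q*a - m,  q' = (d - m'^2)/q,  a' = floor((a_0 + m')/q').
  step 1: m=24, q=11, a=4
  step 2: m=20, q=17, a=2
  step 3: m=14, q=23, a=1
  step 4: m=9, q=22, a=1
  step 5: m=13, q=19, a=1
  step 6: m=6, q=29, a=1
  step 7: m=23, q=2, a=23
  step 8: m=23, q=29, a=1
  step 9: m=6, q=19, a=1
  step 10: m=13, q=22, a=1
  step 11: m=9, q=23, a=1
  step 12: m=14, q=17, a=2
  step 13: m=20, q=11, a=4
  step 14: m=24, q=1, a=48
a_14 = 2*a_0 = 48, so the period closes here.
sqrt(587) = [24; 4, 2, 1, 1, 1, 1, 23, 1, 1, 1, 1, 2, 4, 48]
Period length = 14

14


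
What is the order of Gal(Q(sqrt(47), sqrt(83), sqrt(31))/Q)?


The 3 square roots of distinct primes are multiplicatively independent over Q,
so [K:Q] = 2^3 and Gal(K/Q) is isomorphic to (Z/2Z)^3.
|Gal| = 2^3 = 8

8


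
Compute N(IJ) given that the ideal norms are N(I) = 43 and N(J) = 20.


N(IJ) = N(I) * N(J)
= 43 * 20
= 860

860


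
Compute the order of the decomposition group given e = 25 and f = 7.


|D_P| = e * f
= 25 * 7
= 175

175


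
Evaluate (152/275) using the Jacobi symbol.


Compute (152/275) via quadratic reciprocity:
  pull out 2: (2/275) = -1  (since 275 mod 8 = 3)
  pull out 2: (2/275) = -1  (since 275 mod 8 = 3)
  pull out 2: (2/275) = -1  (since 275 mod 8 = 3)
  reciprocity: (19/275) -> -(275/19)
  reduce: (9/19)
  reciprocity: (9/19) -> +(19/9)
  reduce: (1/9)
  (1/9) = 1
Product of signs = 1

1


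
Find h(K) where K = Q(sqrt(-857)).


K = Q(sqrt(-857)). d mod 4 = 3, so D = disc(K) = 4d = -3428
h(K) equals the number of primitive reduced positive-definite forms (a, b, c) = a*x^2 + b*x*y + c*y^2 with b^2 - 4ac = D,
where reduced means |b| <= a <= c, with b >= 0 whenever |b| = a or a = c, and primitive means gcd(a, b, c) = 1.
Reduced forces 3a^2 <= |D| = 3428, so 1 <= a <= 33; b must have the parity of D, and c = (b^2 - D)/(4a) must be an integer >= a.
Enumerate a = 1..33, b in [-a, a]:
  a=1: (1, 0, 857)  [1]
  a=2: (2, 2, 429)  [1]
  a=3: (3, -2, 286), (3, 2, 286)  [2]
  a=4..5: none
  a=6: (6, -2, 143), (6, 2, 143)  [2]
  a=7: (7, -4, 123), (7, 4, 123)  [2]
  a=8: none
  a=9: (9, -8, 97), (9, 8, 97)  [2]
  a=10: none
  a=11: (11, -2, 78), (11, 2, 78)  [2]
  a=12: none
  a=13: (13, -2, 66), (13, 2, 66)  [2]
  a=14: (14, -10, 63), (14, 10, 63)  [2]
  a=15..17: none
  a=18: (18, -10, 49), (18, 10, 49)  [2]
  a=19: (19, -12, 47), (19, 12, 47)  [2]
  a=20: none
  a=21: (21, -10, 42), (21, -4, 41), (21, 4, 41), (21, 10, 42)  [4]
  a=22: (22, -2, 39), (22, 2, 39)  [2]
  a=23..25: none
  a=26: (26, -2, 33), (26, 2, 33)  [2]
  a=27: (27, -26, 38), (27, 26, 38)  [2]
  a=28: none
  a=29: (29, -20, 33), (29, 20, 33)  [2]
  a=30..33: none
Total reduced forms: 1 + 1 + 2 + 2 + 2 + 2 + 2 + 2 + 2 + 2 + 2 + 4 + 2 + 2 + 2 + 2 = 32
h = 32

32


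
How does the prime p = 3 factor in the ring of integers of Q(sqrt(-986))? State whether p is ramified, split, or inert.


K = Q(sqrt(-986)). Since d mod 4 = 2, disc(K) = -3944.
Check p | disc: -3944 mod 3 = 1.
p does not divide disc. Compute Legendre symbol (d/p):
1^((3-1)/2) mod 3 = 1
(d/p) = 1, so p splits: (p) = P*P' with e=1, f=1, g=2.
Therefore p is split.

split


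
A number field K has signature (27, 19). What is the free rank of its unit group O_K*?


By Dirichlet's unit theorem:
rank = r1 + r2 - 1
= 27 + 19 - 1
= 45

45


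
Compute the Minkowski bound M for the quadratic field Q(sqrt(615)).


d = 615, d mod 4 = 3, so disc(K) = 4d = 2460; |disc(K)| = 2460
Real quadratic field, so n = 2, s = r2 = 0, r1 = 2
M = (n!/n^n) * (4/pi)^s * sqrt(|disc(K)|) = (2!/2^2) * (4/pi)^0 * sqrt(2460)
= 0.5 * 1.000000 * 49.598387
= 24.7992

24.7992


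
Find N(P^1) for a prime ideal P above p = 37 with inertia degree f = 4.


N(P^a) = p^(a*f)
= 37^(1*4)
= 37^4
= 1874161

1874161


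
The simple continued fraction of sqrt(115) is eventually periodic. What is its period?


Run the CF algorithm for sqrt(115).
a_0 = floor(sqrt(115)) = 10; set m_0=0, q_0=1.
Recurrence: m' = q*a - m,  q' = (d - m'^2)/q,  a' = floor((a_0 + m')/q').
  step 1: m=10, q=15, a=1
  step 2: m=5, q=6, a=2
  step 3: m=7, q=11, a=1
  step 4: m=4, q=9, a=1
  step 5: m=5, q=10, a=1
  step 6: m=5, q=9, a=1
  step 7: m=4, q=11, a=1
  step 8: m=7, q=6, a=2
  step 9: m=5, q=15, a=1
  step 10: m=10, q=1, a=20
a_10 = 2*a_0 = 20, so the period closes here.
sqrt(115) = [10; 1, 2, 1, 1, 1, 1, 1, 2, 1, 20]
Period length = 10

10


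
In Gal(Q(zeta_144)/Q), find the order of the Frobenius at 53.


The Frobenius at p in Gal(Q(zeta_n)/Q) = (Z/nZ)* is the class of p, so its order is ord_144(53), the smallest k >= 1 with 53^k = 1 mod 144.
n = 144 = 2^4 * 3^2, phi(144) = 48; the order divides phi(n).
Divisors of 48: 1, 2, 3, 4, 6, 8, 12, 16, 24, 48
Repeated squaring mod 144: 53^1 = 53, 53^2 = 73, 53^4 = 1, 53^8 = 1, 53^16 = 1, 53^32 = 1
Test divisors in increasing order:
  k=1: 53^1 = 53 mod 144
  k=2: 53^2 = 73 mod 144
  k=3: 53^3 = 73 * 53 = 125 mod 144
  k=4: 53^4 = 1 mod 144  <- first divisor giving 1
Order = 4

4


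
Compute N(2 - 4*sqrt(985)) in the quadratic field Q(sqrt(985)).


N(a + b*sqrt(d)) = a^2 - d*b^2
= (2)^2 - (985)*(-4)^2
= 4 - 15760
= -15756

-15756


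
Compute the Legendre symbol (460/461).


p = 461 is prime, so compute (460/461) with the reciprocity algorithm (Jacobi-symbol steps: pull out 2s via (2/n), flip via reciprocity, reduce):
  pull out 2: (2/461) = -1  (since 461 mod 8 = 5)
  pull out 2: (2/461) = -1  (since 461 mod 8 = 5)
  reciprocity: (115/461) -> +(461/115)
  reduce: (1/115)
  (1/115) = 1
Product of signs = 1
(460/461) = 1

1


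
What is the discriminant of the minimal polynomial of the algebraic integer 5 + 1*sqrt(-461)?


The element 5 + 1*sqrt(-461) has minimal polynomial:
x^2 - 10*x + 486
Discriminant = (-10)^2 - 4*(486)
= 100 - 1944
= -1844

-1844


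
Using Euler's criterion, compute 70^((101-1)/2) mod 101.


p = 101 is prime and the exponent is (p-1)/2 = 50, so by Euler's criterion 70^50 = (70/101) = +1 or -1 mod 101.
Compute by square-and-multiply:
  50 = 32 + 16 + 2 (binary 110010)
  Repeated squaring mod 101: 70^1 = 70, 70^2 = 52, 70^4 = 78, 70^8 = 24, 70^16 = 71, 70^32 = 92
  70^50 = 70^32 * 70^16 * 70^2 = 92 * 71 * 52 mod 101
    92 * 71 = 6532 = 68 mod 101
    68 * 52 = 3536 = 1 mod 101
  70^50 = 1 mod 101
Result 1: 70 is a quadratic residue mod 101.
70^50 mod 101 = 1

1


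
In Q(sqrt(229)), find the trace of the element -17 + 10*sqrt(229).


Tr(a + b*sqrt(d)) = (a + b*sqrt(d)) + (a - b*sqrt(d)) = 2a
= 2 * (-17)
= -34

-34


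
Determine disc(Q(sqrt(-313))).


For K = Q(sqrt(d)) with d squarefree: disc(K) = d if d = 1 mod 4, and disc(K) = 4d if d = 2 or 3 mod 4.
Here d = -313, and d mod 4 = 3.
d = 3 mod 4, not 1 (O_K = Z[sqrt(d)]), so disc(K) = 4d = 4 * (-313) = -1252

-1252


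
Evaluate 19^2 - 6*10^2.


x^2 - d*y^2
= 19^2 - 6*10^2
= 361 - 600
= -239

-239


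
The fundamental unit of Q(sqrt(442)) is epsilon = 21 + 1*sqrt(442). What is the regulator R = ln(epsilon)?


epsilon = 21 + 1*sqrt(442)
= 42.0238
R = ln(42.0238)
= 3.7382

3.7382


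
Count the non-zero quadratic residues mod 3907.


For prime p, the number of non-zero quadratic residues is (p-1)/2.
= (3907-1)/2
= 1953

1953


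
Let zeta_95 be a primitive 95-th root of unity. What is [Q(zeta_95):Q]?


The degree equals Euler's totient phi(95).
95 = 5 * 19
phi(95) = 72

72


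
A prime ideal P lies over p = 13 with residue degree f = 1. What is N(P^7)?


N(P^a) = p^(a*f)
= 13^(7*1)
= 13^7
= 62748517

62748517


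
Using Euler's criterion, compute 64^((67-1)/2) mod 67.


p = 67 is prime and the exponent is (p-1)/2 = 33, so by Euler's criterion 64^33 = (64/67) = +1 or -1 mod 67.
Compute by square-and-multiply:
  33 = 32 + 1 (binary 100001)
  Repeated squaring mod 67: 64^1 = 64, 64^2 = 9, 64^4 = 14, 64^8 = 62, 64^16 = 25, 64^32 = 22
  64^33 = 64^32 * 64^1 = 22 * 64 mod 67
    22 * 64 = 1408 = 1 mod 67
  64^33 = 1 mod 67
Result 1: 64 is a quadratic residue mod 67.
64^33 mod 67 = 1

1


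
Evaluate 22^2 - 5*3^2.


x^2 - d*y^2
= 22^2 - 5*3^2
= 484 - 45
= 439

439


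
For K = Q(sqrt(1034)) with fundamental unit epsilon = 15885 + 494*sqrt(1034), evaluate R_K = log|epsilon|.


epsilon = 15885 + 494*sqrt(1034)
= 31770.0000
R = ln(31770.0000)
= 10.3663

10.3663


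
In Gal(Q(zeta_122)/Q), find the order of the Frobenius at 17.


The Frobenius at p in Gal(Q(zeta_n)/Q) = (Z/nZ)* is the class of p, so its order is ord_122(17), the smallest k >= 1 with 17^k = 1 mod 122.
n = 122 = 2 * 61, phi(122) = 60; the order divides phi(n).
Divisors of 60: 1, 2, 3, 4, 5, 6, 10, 12, 15, 20, 30, 60
Repeated squaring mod 122: 17^1 = 17, 17^2 = 45, 17^4 = 73, 17^8 = 83, 17^16 = 57, 17^32 = 77
Test divisors in increasing order:
  k=1: 17^1 = 17 mod 122
  k=2: 17^2 = 45 mod 122
  k=3: 17^3 = 45 * 17 = 33 mod 122
  k=4: 17^4 = 73 mod 122
  k=5: 17^5 = 73 * 17 = 21 mod 122
  k=6: 17^6 = 73 * 45 = 113 mod 122
  k=10: 17^10 = 83 * 45 = 75 mod 122
  k=12: 17^12 = 83 * 73 = 81 mod 122
  k=15: 17^15 = 83 * 73 * 45 * 17 = 111 mod 122
  k=20: 17^20 = 57 * 73 = 13 mod 122
  k=30: 17^30 = 57 * 83 * 73 * 45 = 121 mod 122
  k=60: 17^60 = 77 * 57 * 83 * 73 = 1 mod 122  <- first divisor giving 1
Order = 60

60


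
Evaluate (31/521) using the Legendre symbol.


p = 521 is prime, so compute (31/521) with the reciprocity algorithm (Jacobi-symbol steps: pull out 2s via (2/n), flip via reciprocity, reduce):
  reciprocity: (31/521) -> +(521/31)
  reduce: (25/31)
  reciprocity: (25/31) -> +(31/25)
  reduce: (6/25)
  pull out 2: (2/25) = +1  (since 25 mod 8 = 1)
  reciprocity: (3/25) -> +(25/3)
  reduce: (1/3)
  (1/3) = 1
Product of signs = 1
(31/521) = 1

1


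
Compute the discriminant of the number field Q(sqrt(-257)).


For K = Q(sqrt(d)) with d squarefree: disc(K) = d if d = 1 mod 4, and disc(K) = 4d if d = 2 or 3 mod 4.
Here d = -257, and d mod 4 = 3.
d = 3 mod 4, not 1 (O_K = Z[sqrt(d)]), so disc(K) = 4d = 4 * (-257) = -1028

-1028


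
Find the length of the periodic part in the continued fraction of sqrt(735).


Run the CF algorithm for sqrt(735).
a_0 = floor(sqrt(735)) = 27; set m_0=0, q_0=1.
Recurrence: m' = q*a - m,  q' = (d - m'^2)/q,  a' = floor((a_0 + m')/q').
  step 1: m=27, q=6, a=9
  step 2: m=27, q=1, a=54
a_2 = 2*a_0 = 54, so the period closes here.
sqrt(735) = [27; 9, 54]
Period length = 2

2


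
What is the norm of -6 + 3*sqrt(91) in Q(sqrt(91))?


N(a + b*sqrt(d)) = a^2 - d*b^2
= (-6)^2 - (91)*(3)^2
= 36 - 819
= -783

-783


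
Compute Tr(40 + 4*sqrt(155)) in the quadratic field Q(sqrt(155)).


Tr(a + b*sqrt(d)) = (a + b*sqrt(d)) + (a - b*sqrt(d)) = 2a
= 2 * (40)
= 80

80


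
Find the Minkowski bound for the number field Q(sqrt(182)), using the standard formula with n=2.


d = 182, d mod 4 = 2, so disc(K) = 4d = 728; |disc(K)| = 728
Real quadratic field, so n = 2, s = r2 = 0, r1 = 2
M = (n!/n^n) * (4/pi)^s * sqrt(|disc(K)|) = (2!/2^2) * (4/pi)^0 * sqrt(728)
= 0.5 * 1.000000 * 26.981475
= 13.4907

13.4907


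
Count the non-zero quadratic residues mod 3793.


For prime p, the number of non-zero quadratic residues is (p-1)/2.
= (3793-1)/2
= 1896

1896


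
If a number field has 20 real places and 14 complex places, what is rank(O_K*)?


By Dirichlet's unit theorem:
rank = r1 + r2 - 1
= 20 + 14 - 1
= 33

33


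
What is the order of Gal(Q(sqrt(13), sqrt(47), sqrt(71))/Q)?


The 3 square roots of distinct primes are multiplicatively independent over Q,
so [K:Q] = 2^3 and Gal(K/Q) is isomorphic to (Z/2Z)^3.
|Gal| = 2^3 = 8

8


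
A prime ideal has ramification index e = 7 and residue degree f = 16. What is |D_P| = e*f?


|D_P| = e * f
= 7 * 16
= 112

112


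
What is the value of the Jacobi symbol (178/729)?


Compute (178/729) via quadratic reciprocity:
  pull out 2: (2/729) = +1  (since 729 mod 8 = 1)
  reciprocity: (89/729) -> +(729/89)
  reduce: (17/89)
  reciprocity: (17/89) -> +(89/17)
  reduce: (4/17)
  pull out 2: (2/17) = +1  (since 17 mod 8 = 1)
  pull out 2: (2/17) = +1  (since 17 mod 8 = 1)
  (1/17) = 1
Product of signs = 1

1


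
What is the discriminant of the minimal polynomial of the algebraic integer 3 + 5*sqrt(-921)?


The element 3 + 5*sqrt(-921) has minimal polynomial:
x^2 - 6*x + 23034
Discriminant = (-6)^2 - 4*(23034)
= 36 - 92136
= -92100

-92100


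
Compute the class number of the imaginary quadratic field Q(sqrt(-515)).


K = Q(sqrt(-515)). d mod 4 = 1, so D = disc(K) = d = -515
h(K) equals the number of primitive reduced positive-definite forms (a, b, c) = a*x^2 + b*x*y + c*y^2 with b^2 - 4ac = D,
where reduced means |b| <= a <= c, with b >= 0 whenever |b| = a or a = c, and primitive means gcd(a, b, c) = 1.
Reduced forces 3a^2 <= |D| = 515, so 1 <= a <= 13; b must have the parity of D, and c = (b^2 - D)/(4a) must be an integer >= a.
Enumerate a = 1..13, b in [-a, a]:
  a=1: (1, 1, 129)  [1]
  a=2: none
  a=3: (3, -1, 43), (3, 1, 43)  [2]
  a=4: none
  a=5: (5, 5, 27)  [1]
  a=6..8: none
  a=9: (9, -5, 15), (9, 5, 15)  [2]
  a=10..13: none
Total reduced forms: 1 + 2 + 1 + 2 = 6
h = 6

6


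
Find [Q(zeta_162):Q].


The degree equals Euler's totient phi(162).
162 = 2 * 3^4
phi(162) = 54

54


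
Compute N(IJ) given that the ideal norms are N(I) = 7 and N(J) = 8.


N(IJ) = N(I) * N(J)
= 7 * 8
= 56

56


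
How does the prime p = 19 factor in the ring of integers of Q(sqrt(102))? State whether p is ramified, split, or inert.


K = Q(sqrt(102)). Since d mod 4 = 2, disc(K) = 408.
Check p | disc: 408 mod 19 = 9.
p does not divide disc. Compute Legendre symbol (d/p):
7^((19-1)/2) mod 19 = 1
(d/p) = 1, so p splits: (p) = P*P' with e=1, f=1, g=2.
Therefore p is split.

split


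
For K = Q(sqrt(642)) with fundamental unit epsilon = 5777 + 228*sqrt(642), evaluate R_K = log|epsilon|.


epsilon = 5777 + 228*sqrt(642)
= 11553.9999
R = ln(11553.9999)
= 9.3548

9.3548


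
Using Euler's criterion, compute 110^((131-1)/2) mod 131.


p = 131 is prime and the exponent is (p-1)/2 = 65, so by Euler's criterion 110^65 = (110/131) = +1 or -1 mod 131.
Compute by square-and-multiply:
  65 = 64 + 1 (binary 1000001)
  Repeated squaring mod 131: 110^1 = 110, 110^2 = 48, 110^4 = 77, 110^8 = 34, 110^16 = 108, 110^32 = 5, 110^64 = 25
  110^65 = 110^64 * 110^1 = 25 * 110 mod 131
    25 * 110 = 2750 = 130 mod 131
  110^65 = 130 mod 131
Result 130 = p - 1 = -1 mod 131: 110 is a quadratic non-residue mod 131. As a residue in [0, p-1] the value is 130.
110^65 mod 131 = 130

130


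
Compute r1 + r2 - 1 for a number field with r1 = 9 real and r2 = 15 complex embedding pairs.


By Dirichlet's unit theorem:
rank = r1 + r2 - 1
= 9 + 15 - 1
= 23

23


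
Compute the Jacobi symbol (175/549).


Compute (175/549) via quadratic reciprocity:
  reciprocity: (175/549) -> +(549/175)
  reduce: (24/175)
  pull out 2: (2/175) = +1  (since 175 mod 8 = 7)
  pull out 2: (2/175) = +1  (since 175 mod 8 = 7)
  pull out 2: (2/175) = +1  (since 175 mod 8 = 7)
  reciprocity: (3/175) -> -(175/3)
  reduce: (1/3)
  (1/3) = 1
Product of signs = -1

-1


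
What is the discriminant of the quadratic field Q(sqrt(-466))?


For K = Q(sqrt(d)) with d squarefree: disc(K) = d if d = 1 mod 4, and disc(K) = 4d if d = 2 or 3 mod 4.
Here d = -466, and d mod 4 = 2.
d = 2 mod 4, not 1 (O_K = Z[sqrt(d)]), so disc(K) = 4d = 4 * (-466) = -1864

-1864


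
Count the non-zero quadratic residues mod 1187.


For prime p, the number of non-zero quadratic residues is (p-1)/2.
= (1187-1)/2
= 593

593


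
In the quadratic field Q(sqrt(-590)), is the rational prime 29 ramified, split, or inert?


K = Q(sqrt(-590)). Since d mod 4 = 2, disc(K) = -2360.
Check p | disc: -2360 mod 29 = 18.
p does not divide disc. Compute Legendre symbol (d/p):
19^((29-1)/2) mod 29 = -1
(d/p) = -1, so p is inert: (p) stays prime with e=1, f=2, g=1.
Therefore p is inert.

inert


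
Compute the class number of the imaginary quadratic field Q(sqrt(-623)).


K = Q(sqrt(-623)). d mod 4 = 1, so D = disc(K) = d = -623
h(K) equals the number of primitive reduced positive-definite forms (a, b, c) = a*x^2 + b*x*y + c*y^2 with b^2 - 4ac = D,
where reduced means |b| <= a <= c, with b >= 0 whenever |b| = a or a = c, and primitive means gcd(a, b, c) = 1.
Reduced forces 3a^2 <= |D| = 623, so 1 <= a <= 14; b must have the parity of D, and c = (b^2 - D)/(4a) must be an integer >= a.
Enumerate a = 1..14, b in [-a, a]:
  a=1: (1, 1, 156)  [1]
  a=2: (2, -1, 78), (2, 1, 78)  [2]
  a=3: (3, -1, 52), (3, 1, 52)  [2]
  a=4: (4, -1, 39), (4, 1, 39)  [2]
  a=5: none
  a=6: (6, -5, 27), (6, -1, 26), (6, 1, 26), (6, 5, 27)  [4]
  a=7: (7, 7, 24)  [1]
  a=8: (8, -7, 21), (8, 7, 21)  [2]
  a=9: (9, -5, 18), (9, 5, 18)  [2]
  a=10: none
  a=11: (11, -9, 16), (11, 9, 16)  [2]
  a=12: (12, -7, 14), (12, -1, 13), (12, 1, 13), (12, 7, 14)  [4]
  a=13..14: none
Total reduced forms: 1 + 2 + 2 + 2 + 4 + 1 + 2 + 2 + 2 + 4 = 22
h = 22

22


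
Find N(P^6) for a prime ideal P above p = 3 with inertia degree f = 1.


N(P^a) = p^(a*f)
= 3^(6*1)
= 3^6
= 729

729


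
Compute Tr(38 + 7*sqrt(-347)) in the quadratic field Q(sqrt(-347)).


Tr(a + b*sqrt(d)) = (a + b*sqrt(d)) + (a - b*sqrt(d)) = 2a
= 2 * (38)
= 76

76


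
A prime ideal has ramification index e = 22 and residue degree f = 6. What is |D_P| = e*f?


|D_P| = e * f
= 22 * 6
= 132

132


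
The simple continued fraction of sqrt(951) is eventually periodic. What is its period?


Run the CF algorithm for sqrt(951).
a_0 = floor(sqrt(951)) = 30; set m_0=0, q_0=1.
Recurrence: m' = q*a - m,  q' = (d - m'^2)/q,  a' = floor((a_0 + m')/q').
  step 1: m=30, q=51, a=1
  step 2: m=21, q=10, a=5
  step 3: m=29, q=11, a=5
  step 4: m=26, q=25, a=2
  step 5: m=24, q=15, a=3
  step 6: m=21, q=34, a=1
  step 7: m=13, q=23, a=1
  step 8: m=10, q=37, a=1
  step 9: m=27, q=6, a=9
  step 10: m=27, q=37, a=1
  step 11: m=10, q=23, a=1
  step 12: m=13, q=34, a=1
  step 13: m=21, q=15, a=3
  step 14: m=24, q=25, a=2
  step 15: m=26, q=11, a=5
  step 16: m=29, q=10, a=5
  step 17: m=21, q=51, a=1
  step 18: m=30, q=1, a=60
a_18 = 2*a_0 = 60, so the period closes here.
sqrt(951) = [30; 1, 5, 5, 2, 3, 1, 1, 1, 9, 1, 1, 1, 3, 2, 5, 5, 1, 60]
Period length = 18

18


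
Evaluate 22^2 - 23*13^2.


x^2 - d*y^2
= 22^2 - 23*13^2
= 484 - 3887
= -3403

-3403


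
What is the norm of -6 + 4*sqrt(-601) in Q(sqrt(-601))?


N(a + b*sqrt(d)) = a^2 - d*b^2
= (-6)^2 - (-601)*(4)^2
= 36 + 9616
= 9652

9652


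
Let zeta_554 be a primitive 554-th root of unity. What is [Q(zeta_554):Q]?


The degree equals Euler's totient phi(554).
554 = 2 * 277
phi(554) = 276

276


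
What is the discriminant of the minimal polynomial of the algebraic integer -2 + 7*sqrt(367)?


The element -2 + 7*sqrt(367) has minimal polynomial:
x^2 + 4*x - 17979
Discriminant = (4)^2 - 4*(-17979)
= 16 + 71916
= 71932

71932


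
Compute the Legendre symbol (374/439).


p = 439 is prime, so compute (374/439) with the reciprocity algorithm (Jacobi-symbol steps: pull out 2s via (2/n), flip via reciprocity, reduce):
  pull out 2: (2/439) = +1  (since 439 mod 8 = 7)
  reciprocity: (187/439) -> -(439/187)
  reduce: (65/187)
  reciprocity: (65/187) -> +(187/65)
  reduce: (57/65)
  reciprocity: (57/65) -> +(65/57)
  reduce: (8/57)
  pull out 2: (2/57) = +1  (since 57 mod 8 = 1)
  pull out 2: (2/57) = +1  (since 57 mod 8 = 1)
  pull out 2: (2/57) = +1  (since 57 mod 8 = 1)
  (1/57) = 1
Product of signs = -1
(374/439) = -1

-1


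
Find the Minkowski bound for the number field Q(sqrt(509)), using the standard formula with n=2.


d = 509, d mod 4 = 1, so disc(K) = d = 509; |disc(K)| = 509
Real quadratic field, so n = 2, s = r2 = 0, r1 = 2
M = (n!/n^n) * (4/pi)^s * sqrt(|disc(K)|) = (2!/2^2) * (4/pi)^0 * sqrt(509)
= 0.5 * 1.000000 * 22.561028
= 11.2805

11.2805


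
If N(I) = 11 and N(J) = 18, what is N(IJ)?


N(IJ) = N(I) * N(J)
= 11 * 18
= 198

198


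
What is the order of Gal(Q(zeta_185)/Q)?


|Gal(Q(zeta_185)/Q)| = phi(185)
= 144

144


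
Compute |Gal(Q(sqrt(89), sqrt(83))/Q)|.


The 2 square roots of distinct primes are multiplicatively independent over Q,
so [K:Q] = 2^2 and Gal(K/Q) is isomorphic to (Z/2Z)^2.
|Gal| = 2^2 = 4

4


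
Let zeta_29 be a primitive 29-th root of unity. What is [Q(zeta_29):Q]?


The degree equals Euler's totient phi(29).
29 = 29
phi(29) = 28

28


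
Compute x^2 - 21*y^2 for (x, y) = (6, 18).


x^2 - d*y^2
= 6^2 - 21*18^2
= 36 - 6804
= -6768

-6768


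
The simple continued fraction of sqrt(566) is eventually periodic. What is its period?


Run the CF algorithm for sqrt(566).
a_0 = floor(sqrt(566)) = 23; set m_0=0, q_0=1.
Recurrence: m' = q*a - m,  q' = (d - m'^2)/q,  a' = floor((a_0 + m')/q').
  step 1: m=23, q=37, a=1
  step 2: m=14, q=10, a=3
  step 3: m=16, q=31, a=1
  step 4: m=15, q=11, a=3
  step 5: m=18, q=22, a=1
  step 6: m=4, q=25, a=1
  step 7: m=21, q=5, a=8
  step 8: m=19, q=41, a=1
  step 9: m=22, q=2, a=22
  step 10: m=22, q=41, a=1
  step 11: m=19, q=5, a=8
  step 12: m=21, q=25, a=1
  step 13: m=4, q=22, a=1
  step 14: m=18, q=11, a=3
  step 15: m=15, q=31, a=1
  step 16: m=16, q=10, a=3
  step 17: m=14, q=37, a=1
  step 18: m=23, q=1, a=46
a_18 = 2*a_0 = 46, so the period closes here.
sqrt(566) = [23; 1, 3, 1, 3, 1, 1, 8, 1, 22, 1, 8, 1, 1, 3, 1, 3, 1, 46]
Period length = 18

18
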